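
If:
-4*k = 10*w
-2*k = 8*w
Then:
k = 0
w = 0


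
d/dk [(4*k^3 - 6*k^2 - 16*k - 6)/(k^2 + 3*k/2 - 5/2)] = 4*(4*k^4 + 12*k^3 - 23*k^2 + 42*k + 49)/(4*k^4 + 12*k^3 - 11*k^2 - 30*k + 25)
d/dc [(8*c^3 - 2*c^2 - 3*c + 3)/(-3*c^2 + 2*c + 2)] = (-24*c^4 + 32*c^3 + 35*c^2 + 10*c - 12)/(9*c^4 - 12*c^3 - 8*c^2 + 8*c + 4)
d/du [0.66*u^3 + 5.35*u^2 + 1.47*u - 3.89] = 1.98*u^2 + 10.7*u + 1.47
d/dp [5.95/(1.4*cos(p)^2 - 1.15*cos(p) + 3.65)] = (16.66*cos(p) - 6.8425)*sin(p)/(1.4*cos(p)^2 - 1.15*cos(p) + 3.65)^2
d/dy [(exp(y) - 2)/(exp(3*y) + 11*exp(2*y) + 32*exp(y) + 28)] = (-2*exp(2*y) - exp(y) + 46)*exp(y)/(exp(5*y) + 20*exp(4*y) + 145*exp(3*y) + 470*exp(2*y) + 700*exp(y) + 392)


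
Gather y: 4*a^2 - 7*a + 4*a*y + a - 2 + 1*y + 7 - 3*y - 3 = 4*a^2 - 6*a + y*(4*a - 2) + 2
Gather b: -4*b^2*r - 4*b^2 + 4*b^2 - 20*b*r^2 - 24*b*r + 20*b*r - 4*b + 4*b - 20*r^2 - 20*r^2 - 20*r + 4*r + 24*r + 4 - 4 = -4*b^2*r + b*(-20*r^2 - 4*r) - 40*r^2 + 8*r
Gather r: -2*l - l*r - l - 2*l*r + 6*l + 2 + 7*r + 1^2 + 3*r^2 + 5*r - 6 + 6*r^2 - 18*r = 3*l + 9*r^2 + r*(-3*l - 6) - 3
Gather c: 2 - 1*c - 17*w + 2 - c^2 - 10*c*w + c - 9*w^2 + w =-c^2 - 10*c*w - 9*w^2 - 16*w + 4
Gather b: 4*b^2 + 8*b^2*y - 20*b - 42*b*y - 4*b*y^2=b^2*(8*y + 4) + b*(-4*y^2 - 42*y - 20)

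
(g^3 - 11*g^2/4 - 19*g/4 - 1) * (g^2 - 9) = g^5 - 11*g^4/4 - 55*g^3/4 + 95*g^2/4 + 171*g/4 + 9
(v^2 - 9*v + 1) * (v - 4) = v^3 - 13*v^2 + 37*v - 4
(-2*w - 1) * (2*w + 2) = -4*w^2 - 6*w - 2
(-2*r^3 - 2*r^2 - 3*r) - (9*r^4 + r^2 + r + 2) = -9*r^4 - 2*r^3 - 3*r^2 - 4*r - 2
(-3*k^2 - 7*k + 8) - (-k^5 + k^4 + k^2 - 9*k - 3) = k^5 - k^4 - 4*k^2 + 2*k + 11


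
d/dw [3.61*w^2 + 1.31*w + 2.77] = 7.22*w + 1.31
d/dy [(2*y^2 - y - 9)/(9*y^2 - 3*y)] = (y^2 + 54*y - 9)/(3*y^2*(9*y^2 - 6*y + 1))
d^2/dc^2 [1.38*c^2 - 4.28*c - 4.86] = 2.76000000000000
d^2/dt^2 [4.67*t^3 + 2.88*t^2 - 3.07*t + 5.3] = 28.02*t + 5.76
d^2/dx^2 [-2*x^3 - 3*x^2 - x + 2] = -12*x - 6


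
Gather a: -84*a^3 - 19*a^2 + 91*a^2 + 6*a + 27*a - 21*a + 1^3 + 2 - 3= -84*a^3 + 72*a^2 + 12*a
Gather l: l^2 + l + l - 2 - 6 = l^2 + 2*l - 8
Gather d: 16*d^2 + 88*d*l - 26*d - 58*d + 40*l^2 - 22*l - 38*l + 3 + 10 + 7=16*d^2 + d*(88*l - 84) + 40*l^2 - 60*l + 20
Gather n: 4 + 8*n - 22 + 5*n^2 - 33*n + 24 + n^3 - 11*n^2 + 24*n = n^3 - 6*n^2 - n + 6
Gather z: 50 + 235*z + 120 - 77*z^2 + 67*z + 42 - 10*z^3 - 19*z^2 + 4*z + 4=-10*z^3 - 96*z^2 + 306*z + 216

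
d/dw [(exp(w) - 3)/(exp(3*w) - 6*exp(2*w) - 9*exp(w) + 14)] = (3*(exp(w) - 3)*(-exp(2*w) + 4*exp(w) + 3) + exp(3*w) - 6*exp(2*w) - 9*exp(w) + 14)*exp(w)/(exp(3*w) - 6*exp(2*w) - 9*exp(w) + 14)^2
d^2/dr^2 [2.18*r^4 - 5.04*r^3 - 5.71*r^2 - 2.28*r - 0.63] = 26.16*r^2 - 30.24*r - 11.42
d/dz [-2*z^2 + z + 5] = 1 - 4*z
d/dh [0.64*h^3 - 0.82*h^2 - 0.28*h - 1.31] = 1.92*h^2 - 1.64*h - 0.28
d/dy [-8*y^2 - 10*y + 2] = -16*y - 10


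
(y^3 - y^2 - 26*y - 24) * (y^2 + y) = y^5 - 27*y^3 - 50*y^2 - 24*y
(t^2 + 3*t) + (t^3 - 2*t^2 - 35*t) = t^3 - t^2 - 32*t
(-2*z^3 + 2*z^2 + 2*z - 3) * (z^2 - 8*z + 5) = -2*z^5 + 18*z^4 - 24*z^3 - 9*z^2 + 34*z - 15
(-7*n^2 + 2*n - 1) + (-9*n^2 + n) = -16*n^2 + 3*n - 1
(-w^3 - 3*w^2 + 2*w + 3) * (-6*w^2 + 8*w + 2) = 6*w^5 + 10*w^4 - 38*w^3 - 8*w^2 + 28*w + 6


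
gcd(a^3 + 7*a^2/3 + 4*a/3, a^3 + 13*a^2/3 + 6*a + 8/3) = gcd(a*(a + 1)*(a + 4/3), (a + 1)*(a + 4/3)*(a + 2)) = a^2 + 7*a/3 + 4/3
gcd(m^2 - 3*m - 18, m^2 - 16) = 1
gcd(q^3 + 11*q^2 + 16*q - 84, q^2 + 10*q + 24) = q + 6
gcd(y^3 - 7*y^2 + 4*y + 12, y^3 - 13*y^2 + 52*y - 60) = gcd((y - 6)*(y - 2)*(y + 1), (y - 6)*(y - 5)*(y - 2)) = y^2 - 8*y + 12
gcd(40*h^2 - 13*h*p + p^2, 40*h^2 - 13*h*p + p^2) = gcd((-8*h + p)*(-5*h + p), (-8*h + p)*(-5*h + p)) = 40*h^2 - 13*h*p + p^2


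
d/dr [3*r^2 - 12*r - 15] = 6*r - 12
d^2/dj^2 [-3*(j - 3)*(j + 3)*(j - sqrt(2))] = -18*j + 6*sqrt(2)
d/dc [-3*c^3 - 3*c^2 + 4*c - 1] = -9*c^2 - 6*c + 4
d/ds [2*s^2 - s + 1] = 4*s - 1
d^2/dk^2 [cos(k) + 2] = -cos(k)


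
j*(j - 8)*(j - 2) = j^3 - 10*j^2 + 16*j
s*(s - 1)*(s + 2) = s^3 + s^2 - 2*s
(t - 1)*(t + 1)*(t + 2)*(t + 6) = t^4 + 8*t^3 + 11*t^2 - 8*t - 12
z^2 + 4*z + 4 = (z + 2)^2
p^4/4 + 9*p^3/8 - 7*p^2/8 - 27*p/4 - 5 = (p/4 + 1)*(p - 5/2)*(p + 1)*(p + 2)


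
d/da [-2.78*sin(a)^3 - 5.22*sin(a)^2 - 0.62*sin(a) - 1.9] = (-10.44*sin(a) + 4.17*cos(2*a) - 4.79)*cos(a)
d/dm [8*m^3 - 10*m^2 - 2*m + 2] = 24*m^2 - 20*m - 2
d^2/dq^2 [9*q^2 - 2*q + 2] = 18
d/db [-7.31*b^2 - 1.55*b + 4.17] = -14.62*b - 1.55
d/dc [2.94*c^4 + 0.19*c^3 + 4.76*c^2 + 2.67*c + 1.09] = 11.76*c^3 + 0.57*c^2 + 9.52*c + 2.67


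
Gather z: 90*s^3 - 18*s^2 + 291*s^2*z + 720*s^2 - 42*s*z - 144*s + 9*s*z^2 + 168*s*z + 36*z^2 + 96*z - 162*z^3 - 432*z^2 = 90*s^3 + 702*s^2 - 144*s - 162*z^3 + z^2*(9*s - 396) + z*(291*s^2 + 126*s + 96)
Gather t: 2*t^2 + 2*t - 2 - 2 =2*t^2 + 2*t - 4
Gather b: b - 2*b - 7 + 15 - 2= 6 - b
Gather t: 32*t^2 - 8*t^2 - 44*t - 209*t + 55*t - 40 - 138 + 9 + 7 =24*t^2 - 198*t - 162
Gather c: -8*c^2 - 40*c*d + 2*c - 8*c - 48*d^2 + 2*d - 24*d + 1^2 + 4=-8*c^2 + c*(-40*d - 6) - 48*d^2 - 22*d + 5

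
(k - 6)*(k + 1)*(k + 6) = k^3 + k^2 - 36*k - 36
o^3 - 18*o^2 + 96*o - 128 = (o - 8)^2*(o - 2)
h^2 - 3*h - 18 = (h - 6)*(h + 3)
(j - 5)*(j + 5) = j^2 - 25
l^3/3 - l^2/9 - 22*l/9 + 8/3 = (l/3 + 1)*(l - 2)*(l - 4/3)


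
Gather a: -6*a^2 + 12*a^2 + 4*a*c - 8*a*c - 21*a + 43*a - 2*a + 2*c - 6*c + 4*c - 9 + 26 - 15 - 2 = 6*a^2 + a*(20 - 4*c)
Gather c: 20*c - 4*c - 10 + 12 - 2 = 16*c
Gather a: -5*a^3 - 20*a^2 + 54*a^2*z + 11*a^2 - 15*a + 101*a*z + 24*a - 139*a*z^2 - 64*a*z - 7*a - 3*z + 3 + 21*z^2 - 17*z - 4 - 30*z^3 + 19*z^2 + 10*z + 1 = -5*a^3 + a^2*(54*z - 9) + a*(-139*z^2 + 37*z + 2) - 30*z^3 + 40*z^2 - 10*z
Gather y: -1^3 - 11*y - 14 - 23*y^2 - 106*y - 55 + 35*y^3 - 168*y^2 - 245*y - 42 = 35*y^3 - 191*y^2 - 362*y - 112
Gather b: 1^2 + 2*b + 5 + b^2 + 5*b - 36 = b^2 + 7*b - 30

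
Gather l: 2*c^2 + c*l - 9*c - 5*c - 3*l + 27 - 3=2*c^2 - 14*c + l*(c - 3) + 24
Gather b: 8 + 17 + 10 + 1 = 36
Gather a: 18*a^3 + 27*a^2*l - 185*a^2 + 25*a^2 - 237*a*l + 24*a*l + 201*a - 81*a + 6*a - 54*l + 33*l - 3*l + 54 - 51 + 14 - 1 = 18*a^3 + a^2*(27*l - 160) + a*(126 - 213*l) - 24*l + 16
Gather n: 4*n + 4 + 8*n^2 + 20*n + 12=8*n^2 + 24*n + 16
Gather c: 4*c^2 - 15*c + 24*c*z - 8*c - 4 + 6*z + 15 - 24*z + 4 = 4*c^2 + c*(24*z - 23) - 18*z + 15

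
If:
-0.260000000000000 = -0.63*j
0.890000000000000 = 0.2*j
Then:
No Solution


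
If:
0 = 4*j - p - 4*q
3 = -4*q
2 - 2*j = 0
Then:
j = 1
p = 7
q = -3/4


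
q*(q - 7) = q^2 - 7*q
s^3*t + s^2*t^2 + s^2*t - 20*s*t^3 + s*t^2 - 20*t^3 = (s - 4*t)*(s + 5*t)*(s*t + t)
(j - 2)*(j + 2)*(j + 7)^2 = j^4 + 14*j^3 + 45*j^2 - 56*j - 196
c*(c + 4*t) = c^2 + 4*c*t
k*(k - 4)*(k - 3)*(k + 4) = k^4 - 3*k^3 - 16*k^2 + 48*k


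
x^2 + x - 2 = (x - 1)*(x + 2)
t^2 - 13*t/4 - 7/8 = (t - 7/2)*(t + 1/4)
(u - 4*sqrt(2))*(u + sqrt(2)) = u^2 - 3*sqrt(2)*u - 8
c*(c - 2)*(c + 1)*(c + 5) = c^4 + 4*c^3 - 7*c^2 - 10*c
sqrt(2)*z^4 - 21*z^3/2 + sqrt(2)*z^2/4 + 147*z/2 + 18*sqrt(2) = (z - 4*sqrt(2))*(z - 3*sqrt(2))*(z + 3*sqrt(2)/2)*(sqrt(2)*z + 1/2)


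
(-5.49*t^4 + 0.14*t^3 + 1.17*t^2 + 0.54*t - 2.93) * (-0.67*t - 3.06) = 3.6783*t^5 + 16.7056*t^4 - 1.2123*t^3 - 3.942*t^2 + 0.3107*t + 8.9658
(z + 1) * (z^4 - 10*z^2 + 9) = z^5 + z^4 - 10*z^3 - 10*z^2 + 9*z + 9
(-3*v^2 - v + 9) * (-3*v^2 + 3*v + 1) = 9*v^4 - 6*v^3 - 33*v^2 + 26*v + 9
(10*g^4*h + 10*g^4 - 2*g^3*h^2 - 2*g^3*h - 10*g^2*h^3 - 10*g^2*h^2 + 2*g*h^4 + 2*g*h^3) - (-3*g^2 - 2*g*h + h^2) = 10*g^4*h + 10*g^4 - 2*g^3*h^2 - 2*g^3*h - 10*g^2*h^3 - 10*g^2*h^2 + 3*g^2 + 2*g*h^4 + 2*g*h^3 + 2*g*h - h^2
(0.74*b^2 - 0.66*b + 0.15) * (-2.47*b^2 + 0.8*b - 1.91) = -1.8278*b^4 + 2.2222*b^3 - 2.3119*b^2 + 1.3806*b - 0.2865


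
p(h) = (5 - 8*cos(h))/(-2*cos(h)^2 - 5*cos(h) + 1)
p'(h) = (5 - 8*cos(h))*(-4*sin(h)*cos(h) - 5*sin(h))/(-2*cos(h)^2 - 5*cos(h) + 1)^2 + 8*sin(h)/(-2*cos(h)^2 - 5*cos(h) + 1) = (16*cos(h)^2 - 20*cos(h) - 17)*sin(h)/(5*cos(h) + cos(2*h))^2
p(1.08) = -0.68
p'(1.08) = -6.22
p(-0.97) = -0.19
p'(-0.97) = 3.15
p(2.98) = 3.23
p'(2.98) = 0.19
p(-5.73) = 0.38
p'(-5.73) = -0.53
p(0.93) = -0.08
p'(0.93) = -2.55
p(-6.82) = 0.39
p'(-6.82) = 0.50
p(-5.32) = -0.17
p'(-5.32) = -3.03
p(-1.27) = -4.00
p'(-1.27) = 47.62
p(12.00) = 0.38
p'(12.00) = 0.56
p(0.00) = 0.50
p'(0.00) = 0.00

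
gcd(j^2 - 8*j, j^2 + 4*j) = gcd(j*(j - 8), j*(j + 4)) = j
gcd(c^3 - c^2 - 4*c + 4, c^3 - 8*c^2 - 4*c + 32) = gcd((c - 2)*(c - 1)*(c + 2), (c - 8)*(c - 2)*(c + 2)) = c^2 - 4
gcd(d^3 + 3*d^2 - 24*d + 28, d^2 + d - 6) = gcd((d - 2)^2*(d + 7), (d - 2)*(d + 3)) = d - 2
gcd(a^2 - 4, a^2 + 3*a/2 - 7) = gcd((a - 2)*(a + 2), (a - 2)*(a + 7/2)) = a - 2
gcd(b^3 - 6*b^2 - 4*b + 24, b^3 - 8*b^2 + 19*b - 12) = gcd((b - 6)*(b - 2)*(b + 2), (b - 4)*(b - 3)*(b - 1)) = 1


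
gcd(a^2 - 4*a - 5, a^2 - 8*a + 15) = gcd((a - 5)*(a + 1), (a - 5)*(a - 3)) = a - 5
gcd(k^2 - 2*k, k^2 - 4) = k - 2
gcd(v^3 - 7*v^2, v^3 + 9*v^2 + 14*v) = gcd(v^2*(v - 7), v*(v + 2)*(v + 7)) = v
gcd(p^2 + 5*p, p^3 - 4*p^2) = p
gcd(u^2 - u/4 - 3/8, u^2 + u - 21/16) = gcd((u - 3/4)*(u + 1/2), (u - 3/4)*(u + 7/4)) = u - 3/4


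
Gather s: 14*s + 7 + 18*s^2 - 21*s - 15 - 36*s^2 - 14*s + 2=-18*s^2 - 21*s - 6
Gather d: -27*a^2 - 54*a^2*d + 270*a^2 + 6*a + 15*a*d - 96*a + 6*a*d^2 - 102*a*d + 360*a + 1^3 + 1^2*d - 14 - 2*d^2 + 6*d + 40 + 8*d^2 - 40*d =243*a^2 + 270*a + d^2*(6*a + 6) + d*(-54*a^2 - 87*a - 33) + 27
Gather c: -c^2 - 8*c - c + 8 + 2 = -c^2 - 9*c + 10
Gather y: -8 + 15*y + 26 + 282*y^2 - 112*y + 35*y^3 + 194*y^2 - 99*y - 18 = 35*y^3 + 476*y^2 - 196*y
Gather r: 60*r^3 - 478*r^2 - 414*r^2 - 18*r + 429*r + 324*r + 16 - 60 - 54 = 60*r^3 - 892*r^2 + 735*r - 98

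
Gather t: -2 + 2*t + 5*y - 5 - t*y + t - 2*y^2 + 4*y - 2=t*(3 - y) - 2*y^2 + 9*y - 9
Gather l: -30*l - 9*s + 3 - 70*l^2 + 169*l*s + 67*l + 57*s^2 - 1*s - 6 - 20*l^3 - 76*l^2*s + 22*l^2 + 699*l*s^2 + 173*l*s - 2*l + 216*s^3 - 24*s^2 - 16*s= -20*l^3 + l^2*(-76*s - 48) + l*(699*s^2 + 342*s + 35) + 216*s^3 + 33*s^2 - 26*s - 3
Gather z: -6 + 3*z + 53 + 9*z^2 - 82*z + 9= 9*z^2 - 79*z + 56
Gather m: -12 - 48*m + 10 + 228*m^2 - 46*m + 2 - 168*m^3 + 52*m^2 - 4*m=-168*m^3 + 280*m^2 - 98*m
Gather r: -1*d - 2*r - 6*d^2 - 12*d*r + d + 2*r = -6*d^2 - 12*d*r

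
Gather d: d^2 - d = d^2 - d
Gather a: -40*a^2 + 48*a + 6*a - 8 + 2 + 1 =-40*a^2 + 54*a - 5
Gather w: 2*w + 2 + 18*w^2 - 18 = 18*w^2 + 2*w - 16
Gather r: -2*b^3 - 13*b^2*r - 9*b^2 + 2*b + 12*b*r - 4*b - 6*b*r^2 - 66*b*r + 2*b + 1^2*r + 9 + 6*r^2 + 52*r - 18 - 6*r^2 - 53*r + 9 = -2*b^3 - 9*b^2 - 6*b*r^2 + r*(-13*b^2 - 54*b)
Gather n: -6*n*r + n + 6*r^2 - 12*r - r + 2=n*(1 - 6*r) + 6*r^2 - 13*r + 2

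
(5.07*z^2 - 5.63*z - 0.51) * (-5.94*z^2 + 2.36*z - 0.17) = -30.1158*z^4 + 45.4074*z^3 - 11.1193*z^2 - 0.2465*z + 0.0867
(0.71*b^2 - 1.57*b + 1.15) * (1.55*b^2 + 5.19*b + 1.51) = 1.1005*b^4 + 1.2514*b^3 - 5.2937*b^2 + 3.5978*b + 1.7365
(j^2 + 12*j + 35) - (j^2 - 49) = 12*j + 84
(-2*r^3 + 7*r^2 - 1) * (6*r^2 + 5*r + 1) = -12*r^5 + 32*r^4 + 33*r^3 + r^2 - 5*r - 1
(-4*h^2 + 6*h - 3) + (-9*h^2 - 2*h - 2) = -13*h^2 + 4*h - 5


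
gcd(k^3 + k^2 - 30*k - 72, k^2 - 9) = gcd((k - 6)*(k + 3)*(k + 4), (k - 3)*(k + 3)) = k + 3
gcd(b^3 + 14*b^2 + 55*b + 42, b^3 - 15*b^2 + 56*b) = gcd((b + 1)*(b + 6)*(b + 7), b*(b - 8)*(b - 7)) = 1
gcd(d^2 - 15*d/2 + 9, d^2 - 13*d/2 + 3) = d - 6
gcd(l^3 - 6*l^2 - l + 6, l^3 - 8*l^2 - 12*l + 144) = l - 6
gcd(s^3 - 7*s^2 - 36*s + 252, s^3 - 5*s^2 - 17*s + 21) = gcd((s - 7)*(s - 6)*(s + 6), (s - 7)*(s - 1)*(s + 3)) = s - 7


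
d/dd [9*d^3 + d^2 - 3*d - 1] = 27*d^2 + 2*d - 3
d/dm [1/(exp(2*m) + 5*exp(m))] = (-2*exp(m) - 5)*exp(-m)/(exp(m) + 5)^2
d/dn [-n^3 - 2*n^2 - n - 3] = -3*n^2 - 4*n - 1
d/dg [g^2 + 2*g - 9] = 2*g + 2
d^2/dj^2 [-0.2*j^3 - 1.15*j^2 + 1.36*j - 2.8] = -1.2*j - 2.3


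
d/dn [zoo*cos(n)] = zoo*sin(n)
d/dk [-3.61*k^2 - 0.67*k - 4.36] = -7.22*k - 0.67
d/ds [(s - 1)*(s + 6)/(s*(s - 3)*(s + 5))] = (-s^4 - 10*s^3 - 7*s^2 + 24*s - 90)/(s^2*(s^4 + 4*s^3 - 26*s^2 - 60*s + 225))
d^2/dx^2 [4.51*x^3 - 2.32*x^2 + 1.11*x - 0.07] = 27.06*x - 4.64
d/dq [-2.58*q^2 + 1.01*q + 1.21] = 1.01 - 5.16*q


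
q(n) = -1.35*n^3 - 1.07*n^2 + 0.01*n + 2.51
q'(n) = -4.05*n^2 - 2.14*n + 0.01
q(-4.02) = 72.88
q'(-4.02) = -56.84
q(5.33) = -232.25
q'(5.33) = -126.45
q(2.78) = -34.74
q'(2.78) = -37.24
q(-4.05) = 74.60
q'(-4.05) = -57.75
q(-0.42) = 2.42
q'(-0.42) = 0.19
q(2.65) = -30.10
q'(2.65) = -34.10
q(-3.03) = 30.21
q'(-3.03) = -30.69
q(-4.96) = 140.87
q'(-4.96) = -89.01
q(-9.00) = 899.90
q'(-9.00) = -308.78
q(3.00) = -43.54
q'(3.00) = -42.86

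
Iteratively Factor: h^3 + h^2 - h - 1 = (h + 1)*(h^2 - 1) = (h - 1)*(h + 1)*(h + 1)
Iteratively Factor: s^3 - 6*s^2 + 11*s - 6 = (s - 1)*(s^2 - 5*s + 6) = (s - 3)*(s - 1)*(s - 2)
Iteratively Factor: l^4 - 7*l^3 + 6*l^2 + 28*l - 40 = (l - 5)*(l^3 - 2*l^2 - 4*l + 8) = (l - 5)*(l + 2)*(l^2 - 4*l + 4) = (l - 5)*(l - 2)*(l + 2)*(l - 2)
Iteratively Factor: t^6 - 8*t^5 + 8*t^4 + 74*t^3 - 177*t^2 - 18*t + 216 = (t + 1)*(t^5 - 9*t^4 + 17*t^3 + 57*t^2 - 234*t + 216) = (t - 3)*(t + 1)*(t^4 - 6*t^3 - t^2 + 54*t - 72) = (t - 3)*(t - 2)*(t + 1)*(t^3 - 4*t^2 - 9*t + 36) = (t - 3)*(t - 2)*(t + 1)*(t + 3)*(t^2 - 7*t + 12) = (t - 4)*(t - 3)*(t - 2)*(t + 1)*(t + 3)*(t - 3)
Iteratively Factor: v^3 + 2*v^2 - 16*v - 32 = (v + 4)*(v^2 - 2*v - 8) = (v + 2)*(v + 4)*(v - 4)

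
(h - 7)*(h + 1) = h^2 - 6*h - 7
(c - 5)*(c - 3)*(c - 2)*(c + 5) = c^4 - 5*c^3 - 19*c^2 + 125*c - 150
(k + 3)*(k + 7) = k^2 + 10*k + 21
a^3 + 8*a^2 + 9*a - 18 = (a - 1)*(a + 3)*(a + 6)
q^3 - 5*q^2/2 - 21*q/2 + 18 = (q - 4)*(q - 3/2)*(q + 3)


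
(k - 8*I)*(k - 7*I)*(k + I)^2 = k^4 - 13*I*k^3 - 27*k^2 - 97*I*k + 56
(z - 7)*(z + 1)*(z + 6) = z^3 - 43*z - 42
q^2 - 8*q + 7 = (q - 7)*(q - 1)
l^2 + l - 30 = (l - 5)*(l + 6)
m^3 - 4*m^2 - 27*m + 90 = (m - 6)*(m - 3)*(m + 5)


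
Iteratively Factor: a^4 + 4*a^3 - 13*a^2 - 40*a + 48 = (a - 1)*(a^3 + 5*a^2 - 8*a - 48) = (a - 3)*(a - 1)*(a^2 + 8*a + 16) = (a - 3)*(a - 1)*(a + 4)*(a + 4)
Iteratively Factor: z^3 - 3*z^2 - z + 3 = (z - 1)*(z^2 - 2*z - 3) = (z - 3)*(z - 1)*(z + 1)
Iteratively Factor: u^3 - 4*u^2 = (u - 4)*(u^2) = u*(u - 4)*(u)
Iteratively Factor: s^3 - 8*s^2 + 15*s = (s - 5)*(s^2 - 3*s) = s*(s - 5)*(s - 3)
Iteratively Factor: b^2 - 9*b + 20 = (b - 5)*(b - 4)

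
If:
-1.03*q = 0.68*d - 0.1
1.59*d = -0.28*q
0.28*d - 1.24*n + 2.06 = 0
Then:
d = -0.02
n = 1.66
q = 0.11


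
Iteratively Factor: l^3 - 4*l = (l)*(l^2 - 4) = l*(l + 2)*(l - 2)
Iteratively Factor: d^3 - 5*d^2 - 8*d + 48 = (d - 4)*(d^2 - d - 12) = (d - 4)^2*(d + 3)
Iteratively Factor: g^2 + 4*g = (g)*(g + 4)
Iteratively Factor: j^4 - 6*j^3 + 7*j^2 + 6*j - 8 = (j - 1)*(j^3 - 5*j^2 + 2*j + 8) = (j - 4)*(j - 1)*(j^2 - j - 2) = (j - 4)*(j - 1)*(j + 1)*(j - 2)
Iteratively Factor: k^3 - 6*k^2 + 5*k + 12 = (k - 4)*(k^2 - 2*k - 3) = (k - 4)*(k + 1)*(k - 3)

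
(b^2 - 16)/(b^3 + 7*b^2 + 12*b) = (b - 4)/(b*(b + 3))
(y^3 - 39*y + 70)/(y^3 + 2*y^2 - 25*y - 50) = (y^2 + 5*y - 14)/(y^2 + 7*y + 10)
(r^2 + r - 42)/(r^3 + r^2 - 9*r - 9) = (r^2 + r - 42)/(r^3 + r^2 - 9*r - 9)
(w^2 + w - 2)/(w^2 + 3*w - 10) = (w^2 + w - 2)/(w^2 + 3*w - 10)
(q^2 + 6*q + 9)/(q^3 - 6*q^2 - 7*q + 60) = (q + 3)/(q^2 - 9*q + 20)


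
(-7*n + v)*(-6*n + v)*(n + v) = 42*n^3 + 29*n^2*v - 12*n*v^2 + v^3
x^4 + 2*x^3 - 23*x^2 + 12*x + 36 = (x - 3)*(x - 2)*(x + 1)*(x + 6)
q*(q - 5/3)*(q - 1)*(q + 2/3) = q^4 - 2*q^3 - q^2/9 + 10*q/9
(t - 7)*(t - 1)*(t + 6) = t^3 - 2*t^2 - 41*t + 42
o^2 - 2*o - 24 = (o - 6)*(o + 4)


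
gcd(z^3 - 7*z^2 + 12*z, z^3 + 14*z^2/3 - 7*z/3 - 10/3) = 1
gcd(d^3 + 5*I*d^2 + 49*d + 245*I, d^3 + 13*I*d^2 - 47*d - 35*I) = d^2 + 12*I*d - 35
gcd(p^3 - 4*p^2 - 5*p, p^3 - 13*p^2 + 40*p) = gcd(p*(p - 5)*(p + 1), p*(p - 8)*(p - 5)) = p^2 - 5*p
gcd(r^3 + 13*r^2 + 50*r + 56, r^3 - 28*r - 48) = r^2 + 6*r + 8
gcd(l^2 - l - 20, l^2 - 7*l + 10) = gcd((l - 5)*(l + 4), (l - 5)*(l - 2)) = l - 5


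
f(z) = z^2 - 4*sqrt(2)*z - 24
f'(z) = 2*z - 4*sqrt(2)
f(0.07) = -24.39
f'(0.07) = -5.52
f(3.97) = -30.70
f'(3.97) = 2.28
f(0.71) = -27.51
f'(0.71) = -4.24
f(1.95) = -31.23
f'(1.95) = -1.76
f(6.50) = -18.52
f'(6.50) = 7.34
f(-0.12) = -23.31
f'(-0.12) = -5.90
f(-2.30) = -5.70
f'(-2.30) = -10.26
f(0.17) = -24.93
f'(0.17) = -5.32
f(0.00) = -24.00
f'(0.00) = -5.66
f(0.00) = -24.00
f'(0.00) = -5.66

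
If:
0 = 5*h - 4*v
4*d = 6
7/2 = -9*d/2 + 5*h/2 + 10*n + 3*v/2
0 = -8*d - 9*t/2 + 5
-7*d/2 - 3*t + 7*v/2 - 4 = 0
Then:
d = 3/2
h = 22/21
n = 17/30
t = -14/9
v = 55/42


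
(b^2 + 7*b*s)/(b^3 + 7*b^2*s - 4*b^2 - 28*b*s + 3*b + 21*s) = b/(b^2 - 4*b + 3)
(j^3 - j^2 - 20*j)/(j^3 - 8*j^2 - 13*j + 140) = j/(j - 7)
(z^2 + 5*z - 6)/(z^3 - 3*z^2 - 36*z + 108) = (z - 1)/(z^2 - 9*z + 18)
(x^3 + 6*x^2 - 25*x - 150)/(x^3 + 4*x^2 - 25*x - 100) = (x + 6)/(x + 4)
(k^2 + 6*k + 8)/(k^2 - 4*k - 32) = (k + 2)/(k - 8)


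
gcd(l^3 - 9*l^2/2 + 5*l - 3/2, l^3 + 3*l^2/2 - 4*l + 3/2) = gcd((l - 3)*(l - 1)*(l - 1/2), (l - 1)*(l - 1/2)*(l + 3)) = l^2 - 3*l/2 + 1/2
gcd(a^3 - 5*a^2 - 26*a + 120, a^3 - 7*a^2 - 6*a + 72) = a^2 - 10*a + 24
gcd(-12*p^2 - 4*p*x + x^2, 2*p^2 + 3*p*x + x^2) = 2*p + x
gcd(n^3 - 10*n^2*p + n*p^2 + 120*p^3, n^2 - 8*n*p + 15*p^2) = -n + 5*p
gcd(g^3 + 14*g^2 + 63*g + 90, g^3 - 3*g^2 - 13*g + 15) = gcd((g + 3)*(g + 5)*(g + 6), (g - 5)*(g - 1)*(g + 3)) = g + 3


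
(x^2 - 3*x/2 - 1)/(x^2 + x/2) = (x - 2)/x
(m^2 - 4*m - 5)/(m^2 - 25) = (m + 1)/(m + 5)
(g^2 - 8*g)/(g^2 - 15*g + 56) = g/(g - 7)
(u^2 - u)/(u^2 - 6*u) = (u - 1)/(u - 6)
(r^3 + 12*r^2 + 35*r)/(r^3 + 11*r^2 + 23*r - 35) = r/(r - 1)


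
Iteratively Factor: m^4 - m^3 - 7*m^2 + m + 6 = (m + 1)*(m^3 - 2*m^2 - 5*m + 6) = (m - 3)*(m + 1)*(m^2 + m - 2) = (m - 3)*(m - 1)*(m + 1)*(m + 2)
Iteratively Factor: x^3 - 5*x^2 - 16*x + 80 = (x - 4)*(x^2 - x - 20) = (x - 4)*(x + 4)*(x - 5)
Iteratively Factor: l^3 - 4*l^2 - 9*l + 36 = (l + 3)*(l^2 - 7*l + 12) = (l - 4)*(l + 3)*(l - 3)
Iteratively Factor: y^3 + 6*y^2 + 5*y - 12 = (y - 1)*(y^2 + 7*y + 12) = (y - 1)*(y + 3)*(y + 4)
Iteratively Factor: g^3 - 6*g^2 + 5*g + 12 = (g + 1)*(g^2 - 7*g + 12) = (g - 3)*(g + 1)*(g - 4)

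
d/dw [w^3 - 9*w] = 3*w^2 - 9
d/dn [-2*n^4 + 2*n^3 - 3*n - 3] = -8*n^3 + 6*n^2 - 3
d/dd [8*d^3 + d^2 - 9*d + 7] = 24*d^2 + 2*d - 9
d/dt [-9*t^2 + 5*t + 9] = 5 - 18*t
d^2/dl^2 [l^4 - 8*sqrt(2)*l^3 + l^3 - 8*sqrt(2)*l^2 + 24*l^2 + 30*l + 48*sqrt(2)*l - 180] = 12*l^2 - 48*sqrt(2)*l + 6*l - 16*sqrt(2) + 48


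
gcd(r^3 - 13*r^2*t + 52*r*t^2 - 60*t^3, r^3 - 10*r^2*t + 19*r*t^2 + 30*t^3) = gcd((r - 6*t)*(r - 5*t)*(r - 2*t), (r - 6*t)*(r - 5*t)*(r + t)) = r^2 - 11*r*t + 30*t^2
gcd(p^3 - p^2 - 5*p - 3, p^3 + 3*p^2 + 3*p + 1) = p^2 + 2*p + 1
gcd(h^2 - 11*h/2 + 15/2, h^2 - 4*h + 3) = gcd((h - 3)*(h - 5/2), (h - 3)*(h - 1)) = h - 3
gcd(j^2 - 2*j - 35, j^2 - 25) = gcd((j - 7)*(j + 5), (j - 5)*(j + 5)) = j + 5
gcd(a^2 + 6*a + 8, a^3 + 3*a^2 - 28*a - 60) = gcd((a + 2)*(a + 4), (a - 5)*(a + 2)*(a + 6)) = a + 2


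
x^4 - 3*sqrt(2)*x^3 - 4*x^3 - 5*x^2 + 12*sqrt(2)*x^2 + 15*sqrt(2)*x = x*(x - 5)*(x + 1)*(x - 3*sqrt(2))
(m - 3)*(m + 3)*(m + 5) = m^3 + 5*m^2 - 9*m - 45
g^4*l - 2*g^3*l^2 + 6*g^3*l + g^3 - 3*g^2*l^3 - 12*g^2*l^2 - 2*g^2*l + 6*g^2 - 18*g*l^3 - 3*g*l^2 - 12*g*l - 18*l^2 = (g + 6)*(g - 3*l)*(g + l)*(g*l + 1)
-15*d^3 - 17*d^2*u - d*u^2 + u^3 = (-5*d + u)*(d + u)*(3*d + u)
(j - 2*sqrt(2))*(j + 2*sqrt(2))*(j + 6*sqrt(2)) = j^3 + 6*sqrt(2)*j^2 - 8*j - 48*sqrt(2)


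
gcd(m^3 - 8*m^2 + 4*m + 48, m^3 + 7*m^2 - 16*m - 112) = m - 4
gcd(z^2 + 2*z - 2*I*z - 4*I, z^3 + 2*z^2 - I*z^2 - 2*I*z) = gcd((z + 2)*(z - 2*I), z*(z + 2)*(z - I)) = z + 2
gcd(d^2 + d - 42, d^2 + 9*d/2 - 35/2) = d + 7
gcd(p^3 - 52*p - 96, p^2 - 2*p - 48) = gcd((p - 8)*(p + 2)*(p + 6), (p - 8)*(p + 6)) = p^2 - 2*p - 48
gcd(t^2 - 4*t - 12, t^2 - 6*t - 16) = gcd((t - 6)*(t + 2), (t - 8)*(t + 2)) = t + 2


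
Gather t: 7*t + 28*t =35*t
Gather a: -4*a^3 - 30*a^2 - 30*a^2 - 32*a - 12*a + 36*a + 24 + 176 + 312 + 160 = -4*a^3 - 60*a^2 - 8*a + 672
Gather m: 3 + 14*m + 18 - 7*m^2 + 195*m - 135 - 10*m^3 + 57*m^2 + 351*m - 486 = -10*m^3 + 50*m^2 + 560*m - 600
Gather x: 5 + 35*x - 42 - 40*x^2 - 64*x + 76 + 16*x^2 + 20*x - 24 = -24*x^2 - 9*x + 15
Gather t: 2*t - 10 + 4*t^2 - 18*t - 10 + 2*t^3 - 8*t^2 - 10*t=2*t^3 - 4*t^2 - 26*t - 20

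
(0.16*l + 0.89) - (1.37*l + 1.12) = -1.21*l - 0.23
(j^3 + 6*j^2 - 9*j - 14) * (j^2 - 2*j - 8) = j^5 + 4*j^4 - 29*j^3 - 44*j^2 + 100*j + 112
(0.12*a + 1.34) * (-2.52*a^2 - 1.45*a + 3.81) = -0.3024*a^3 - 3.5508*a^2 - 1.4858*a + 5.1054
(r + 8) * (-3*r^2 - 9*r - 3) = -3*r^3 - 33*r^2 - 75*r - 24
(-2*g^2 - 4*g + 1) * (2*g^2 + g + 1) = -4*g^4 - 10*g^3 - 4*g^2 - 3*g + 1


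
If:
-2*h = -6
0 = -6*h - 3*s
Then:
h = 3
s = -6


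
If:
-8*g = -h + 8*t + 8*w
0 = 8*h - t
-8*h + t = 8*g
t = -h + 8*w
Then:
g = 0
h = 0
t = 0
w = 0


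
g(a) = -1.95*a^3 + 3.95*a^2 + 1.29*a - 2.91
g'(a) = -5.85*a^2 + 7.9*a + 1.29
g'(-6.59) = -304.83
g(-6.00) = 552.75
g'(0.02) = 1.45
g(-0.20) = -2.99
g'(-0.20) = -0.52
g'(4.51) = -82.07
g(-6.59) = 718.20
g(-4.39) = 232.53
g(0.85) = -0.16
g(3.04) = -17.27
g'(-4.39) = -146.13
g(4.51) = -95.63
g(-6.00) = 552.75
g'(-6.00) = -256.71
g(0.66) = -0.90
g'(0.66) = 3.96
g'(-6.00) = -256.71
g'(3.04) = -28.76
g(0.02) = -2.88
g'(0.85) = 3.78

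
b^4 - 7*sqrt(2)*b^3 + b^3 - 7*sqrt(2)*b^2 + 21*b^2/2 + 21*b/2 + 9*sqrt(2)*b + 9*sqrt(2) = (b + 1)*(b - 6*sqrt(2))*(b - 3*sqrt(2)/2)*(b + sqrt(2)/2)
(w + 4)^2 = w^2 + 8*w + 16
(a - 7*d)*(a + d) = a^2 - 6*a*d - 7*d^2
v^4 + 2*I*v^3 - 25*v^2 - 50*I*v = v*(v - 5)*(v + 5)*(v + 2*I)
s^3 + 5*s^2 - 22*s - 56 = (s - 4)*(s + 2)*(s + 7)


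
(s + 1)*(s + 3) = s^2 + 4*s + 3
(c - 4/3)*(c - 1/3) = c^2 - 5*c/3 + 4/9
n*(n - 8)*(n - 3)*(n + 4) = n^4 - 7*n^3 - 20*n^2 + 96*n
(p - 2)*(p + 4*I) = p^2 - 2*p + 4*I*p - 8*I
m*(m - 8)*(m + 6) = m^3 - 2*m^2 - 48*m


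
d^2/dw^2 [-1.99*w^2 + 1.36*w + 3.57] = -3.98000000000000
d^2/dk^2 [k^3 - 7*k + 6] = 6*k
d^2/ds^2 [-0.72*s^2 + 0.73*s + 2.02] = -1.44000000000000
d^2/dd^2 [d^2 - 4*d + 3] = 2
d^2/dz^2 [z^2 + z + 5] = 2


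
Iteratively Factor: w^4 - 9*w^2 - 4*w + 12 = (w + 2)*(w^3 - 2*w^2 - 5*w + 6) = (w + 2)^2*(w^2 - 4*w + 3) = (w - 1)*(w + 2)^2*(w - 3)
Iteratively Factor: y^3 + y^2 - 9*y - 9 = (y + 1)*(y^2 - 9) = (y - 3)*(y + 1)*(y + 3)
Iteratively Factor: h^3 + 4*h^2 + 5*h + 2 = (h + 1)*(h^2 + 3*h + 2) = (h + 1)*(h + 2)*(h + 1)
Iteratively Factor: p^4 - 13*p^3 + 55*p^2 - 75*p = (p - 5)*(p^3 - 8*p^2 + 15*p) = (p - 5)^2*(p^2 - 3*p) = p*(p - 5)^2*(p - 3)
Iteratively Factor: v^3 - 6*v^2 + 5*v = (v - 5)*(v^2 - v) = (v - 5)*(v - 1)*(v)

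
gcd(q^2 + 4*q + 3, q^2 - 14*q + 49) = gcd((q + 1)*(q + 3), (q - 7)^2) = 1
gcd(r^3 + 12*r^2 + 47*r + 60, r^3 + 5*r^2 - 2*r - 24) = r^2 + 7*r + 12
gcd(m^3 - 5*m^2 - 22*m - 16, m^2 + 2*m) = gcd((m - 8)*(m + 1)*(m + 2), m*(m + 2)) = m + 2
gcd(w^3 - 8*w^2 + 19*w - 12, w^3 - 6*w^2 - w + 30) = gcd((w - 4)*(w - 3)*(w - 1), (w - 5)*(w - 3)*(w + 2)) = w - 3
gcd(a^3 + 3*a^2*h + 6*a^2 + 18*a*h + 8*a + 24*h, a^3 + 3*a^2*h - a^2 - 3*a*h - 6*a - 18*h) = a^2 + 3*a*h + 2*a + 6*h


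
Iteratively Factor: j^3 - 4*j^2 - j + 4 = (j - 4)*(j^2 - 1) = (j - 4)*(j - 1)*(j + 1)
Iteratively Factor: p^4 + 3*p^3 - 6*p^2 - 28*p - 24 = (p + 2)*(p^3 + p^2 - 8*p - 12) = (p + 2)^2*(p^2 - p - 6) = (p - 3)*(p + 2)^2*(p + 2)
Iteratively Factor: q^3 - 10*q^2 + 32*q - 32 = (q - 4)*(q^2 - 6*q + 8) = (q - 4)^2*(q - 2)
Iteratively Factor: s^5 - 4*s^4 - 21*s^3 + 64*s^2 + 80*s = (s - 5)*(s^4 + s^3 - 16*s^2 - 16*s) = s*(s - 5)*(s^3 + s^2 - 16*s - 16) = s*(s - 5)*(s + 1)*(s^2 - 16) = s*(s - 5)*(s + 1)*(s + 4)*(s - 4)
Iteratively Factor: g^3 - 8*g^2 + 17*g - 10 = (g - 2)*(g^2 - 6*g + 5) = (g - 2)*(g - 1)*(g - 5)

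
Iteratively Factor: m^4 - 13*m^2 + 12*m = (m - 1)*(m^3 + m^2 - 12*m) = (m - 1)*(m + 4)*(m^2 - 3*m) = (m - 3)*(m - 1)*(m + 4)*(m)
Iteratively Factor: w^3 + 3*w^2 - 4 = (w - 1)*(w^2 + 4*w + 4) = (w - 1)*(w + 2)*(w + 2)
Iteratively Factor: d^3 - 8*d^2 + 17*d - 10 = (d - 5)*(d^2 - 3*d + 2) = (d - 5)*(d - 1)*(d - 2)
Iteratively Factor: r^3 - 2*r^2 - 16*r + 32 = (r - 4)*(r^2 + 2*r - 8) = (r - 4)*(r + 4)*(r - 2)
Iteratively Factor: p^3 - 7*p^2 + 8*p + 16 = (p - 4)*(p^2 - 3*p - 4) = (p - 4)*(p + 1)*(p - 4)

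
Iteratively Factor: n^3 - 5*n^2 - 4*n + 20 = (n - 5)*(n^2 - 4) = (n - 5)*(n + 2)*(n - 2)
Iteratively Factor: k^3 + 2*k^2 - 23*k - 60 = (k - 5)*(k^2 + 7*k + 12) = (k - 5)*(k + 3)*(k + 4)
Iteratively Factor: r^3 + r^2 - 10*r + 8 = (r - 1)*(r^2 + 2*r - 8) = (r - 2)*(r - 1)*(r + 4)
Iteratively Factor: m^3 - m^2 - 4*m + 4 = (m + 2)*(m^2 - 3*m + 2) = (m - 1)*(m + 2)*(m - 2)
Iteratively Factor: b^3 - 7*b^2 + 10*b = (b)*(b^2 - 7*b + 10) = b*(b - 5)*(b - 2)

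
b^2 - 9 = (b - 3)*(b + 3)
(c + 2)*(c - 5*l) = c^2 - 5*c*l + 2*c - 10*l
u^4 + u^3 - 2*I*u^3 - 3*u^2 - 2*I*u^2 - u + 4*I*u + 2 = (u - 1)*(u + 2)*(u - I)^2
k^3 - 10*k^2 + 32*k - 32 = (k - 4)^2*(k - 2)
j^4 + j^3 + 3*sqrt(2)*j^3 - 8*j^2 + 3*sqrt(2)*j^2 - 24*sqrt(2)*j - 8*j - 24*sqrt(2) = (j + 1)*(j - 2*sqrt(2))*(j + 2*sqrt(2))*(j + 3*sqrt(2))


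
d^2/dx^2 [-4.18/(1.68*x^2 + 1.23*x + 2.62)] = (23.595264*x^2 + 17.275104*x - 4.18*(3.36*x + 1.23)*(6.72*x + 2.46) + 36.797376)/(1.68*x^2 + 1.23*x + 2.62)^3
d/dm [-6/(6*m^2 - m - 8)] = 6*(12*m - 1)/(-6*m^2 + m + 8)^2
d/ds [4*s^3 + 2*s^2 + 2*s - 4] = 12*s^2 + 4*s + 2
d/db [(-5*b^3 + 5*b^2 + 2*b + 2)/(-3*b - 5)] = 2*(15*b^3 + 30*b^2 - 25*b - 2)/(9*b^2 + 30*b + 25)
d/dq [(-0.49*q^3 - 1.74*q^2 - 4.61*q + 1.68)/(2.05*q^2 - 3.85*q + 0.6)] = (-1.0045*q^4 + 3.773*q^3 + 15.2675*q^2 - 8.976*q + 3.702)/(4.2025*q^4 - 15.785*q^3 + 17.2825*q^2 - 4.62*q + 0.36)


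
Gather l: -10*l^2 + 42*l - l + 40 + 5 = -10*l^2 + 41*l + 45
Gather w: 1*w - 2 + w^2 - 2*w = w^2 - w - 2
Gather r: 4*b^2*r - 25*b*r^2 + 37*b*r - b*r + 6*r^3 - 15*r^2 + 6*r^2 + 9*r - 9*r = 6*r^3 + r^2*(-25*b - 9) + r*(4*b^2 + 36*b)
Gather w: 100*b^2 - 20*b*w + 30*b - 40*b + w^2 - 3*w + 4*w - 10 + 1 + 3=100*b^2 - 10*b + w^2 + w*(1 - 20*b) - 6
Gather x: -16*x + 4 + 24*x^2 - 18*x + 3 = 24*x^2 - 34*x + 7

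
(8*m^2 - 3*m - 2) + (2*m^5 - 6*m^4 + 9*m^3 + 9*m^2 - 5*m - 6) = 2*m^5 - 6*m^4 + 9*m^3 + 17*m^2 - 8*m - 8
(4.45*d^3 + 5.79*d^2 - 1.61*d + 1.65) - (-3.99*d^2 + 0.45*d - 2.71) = 4.45*d^3 + 9.78*d^2 - 2.06*d + 4.36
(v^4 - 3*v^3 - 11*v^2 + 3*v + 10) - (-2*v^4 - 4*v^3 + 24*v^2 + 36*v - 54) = 3*v^4 + v^3 - 35*v^2 - 33*v + 64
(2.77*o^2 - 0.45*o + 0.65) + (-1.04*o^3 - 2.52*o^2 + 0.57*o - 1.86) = -1.04*o^3 + 0.25*o^2 + 0.12*o - 1.21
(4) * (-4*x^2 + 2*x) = -16*x^2 + 8*x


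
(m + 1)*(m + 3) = m^2 + 4*m + 3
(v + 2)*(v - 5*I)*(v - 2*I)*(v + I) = v^4 + 2*v^3 - 6*I*v^3 - 3*v^2 - 12*I*v^2 - 6*v - 10*I*v - 20*I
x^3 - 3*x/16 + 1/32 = (x - 1/4)^2*(x + 1/2)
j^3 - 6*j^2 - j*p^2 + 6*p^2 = (j - 6)*(j - p)*(j + p)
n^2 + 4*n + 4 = (n + 2)^2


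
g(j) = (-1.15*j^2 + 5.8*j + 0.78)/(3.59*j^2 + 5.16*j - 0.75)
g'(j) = (5.8 - 2.3*j)/(3.59*j^2 + 5.16*j - 0.75) + (-7.18*j - 5.16)*(-1.15*j^2 + 5.8*j + 0.78)/(3.59*j^2 + 5.16*j - 0.75)^2 = (-26.756*j^2 - 3.8754*j - 8.3748)/(12.8881*j^4 + 37.0488*j^3 + 21.2406*j^2 - 7.74*j + 0.5625)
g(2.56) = 0.22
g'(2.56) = -0.15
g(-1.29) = 6.02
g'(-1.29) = -23.35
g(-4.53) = -0.99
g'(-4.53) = -0.22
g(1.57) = 0.44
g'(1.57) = -0.31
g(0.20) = 4.45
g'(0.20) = -56.42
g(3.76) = 0.09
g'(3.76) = -0.08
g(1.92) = 0.34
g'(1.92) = -0.23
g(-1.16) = 3.93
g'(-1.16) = -10.99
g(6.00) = -0.04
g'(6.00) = -0.04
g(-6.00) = -0.77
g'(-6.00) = -0.10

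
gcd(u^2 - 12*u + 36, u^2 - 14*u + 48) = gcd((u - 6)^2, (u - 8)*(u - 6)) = u - 6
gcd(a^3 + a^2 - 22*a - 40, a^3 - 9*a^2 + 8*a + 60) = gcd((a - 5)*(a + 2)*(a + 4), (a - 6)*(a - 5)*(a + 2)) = a^2 - 3*a - 10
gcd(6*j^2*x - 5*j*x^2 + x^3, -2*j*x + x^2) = -2*j*x + x^2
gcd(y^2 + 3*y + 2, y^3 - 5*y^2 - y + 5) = y + 1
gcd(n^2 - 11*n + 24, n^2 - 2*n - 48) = n - 8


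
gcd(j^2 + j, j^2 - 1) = j + 1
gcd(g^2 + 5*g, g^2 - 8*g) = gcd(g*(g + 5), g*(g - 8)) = g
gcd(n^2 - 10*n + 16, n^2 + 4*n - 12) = n - 2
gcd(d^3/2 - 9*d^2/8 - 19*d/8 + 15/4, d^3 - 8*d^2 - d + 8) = 1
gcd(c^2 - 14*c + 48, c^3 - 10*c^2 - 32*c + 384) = c - 8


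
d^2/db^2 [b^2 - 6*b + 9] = 2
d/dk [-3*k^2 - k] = -6*k - 1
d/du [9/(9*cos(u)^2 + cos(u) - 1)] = 9*(18*cos(u) + 1)*sin(u)/(9*cos(u)^2 + cos(u) - 1)^2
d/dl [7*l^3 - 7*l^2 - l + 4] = 21*l^2 - 14*l - 1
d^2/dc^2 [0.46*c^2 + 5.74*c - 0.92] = 0.920000000000000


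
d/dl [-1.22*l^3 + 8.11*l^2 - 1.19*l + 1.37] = -3.66*l^2 + 16.22*l - 1.19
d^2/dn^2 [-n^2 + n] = -2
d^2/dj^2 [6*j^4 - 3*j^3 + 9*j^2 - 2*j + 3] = 72*j^2 - 18*j + 18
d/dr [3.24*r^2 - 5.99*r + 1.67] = 6.48*r - 5.99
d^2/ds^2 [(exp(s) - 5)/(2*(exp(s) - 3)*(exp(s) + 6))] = (exp(4*s) - 23*exp(3*s) + 63*exp(2*s) - 351*exp(s) + 54)*exp(s)/(2*(exp(6*s) + 9*exp(5*s) - 27*exp(4*s) - 297*exp(3*s) + 486*exp(2*s) + 2916*exp(s) - 5832))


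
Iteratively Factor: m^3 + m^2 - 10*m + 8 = (m - 2)*(m^2 + 3*m - 4) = (m - 2)*(m - 1)*(m + 4)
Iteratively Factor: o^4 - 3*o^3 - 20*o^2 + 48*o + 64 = (o - 4)*(o^3 + o^2 - 16*o - 16) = (o - 4)*(o + 4)*(o^2 - 3*o - 4) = (o - 4)^2*(o + 4)*(o + 1)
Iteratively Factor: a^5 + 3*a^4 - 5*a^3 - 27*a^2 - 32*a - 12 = (a + 2)*(a^4 + a^3 - 7*a^2 - 13*a - 6) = (a + 2)^2*(a^3 - a^2 - 5*a - 3) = (a - 3)*(a + 2)^2*(a^2 + 2*a + 1) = (a - 3)*(a + 1)*(a + 2)^2*(a + 1)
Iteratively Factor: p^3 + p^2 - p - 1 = (p + 1)*(p^2 - 1) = (p + 1)^2*(p - 1)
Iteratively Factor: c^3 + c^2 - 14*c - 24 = (c - 4)*(c^2 + 5*c + 6) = (c - 4)*(c + 3)*(c + 2)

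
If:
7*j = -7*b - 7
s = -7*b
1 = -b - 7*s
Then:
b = 1/48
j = -49/48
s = -7/48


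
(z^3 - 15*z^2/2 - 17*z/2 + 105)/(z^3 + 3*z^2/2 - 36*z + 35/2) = (2*z^2 - 5*z - 42)/(2*z^2 + 13*z - 7)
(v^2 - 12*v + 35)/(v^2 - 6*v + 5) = (v - 7)/(v - 1)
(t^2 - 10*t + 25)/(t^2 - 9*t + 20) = (t - 5)/(t - 4)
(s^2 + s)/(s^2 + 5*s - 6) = s*(s + 1)/(s^2 + 5*s - 6)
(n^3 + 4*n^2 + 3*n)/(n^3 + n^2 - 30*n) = (n^2 + 4*n + 3)/(n^2 + n - 30)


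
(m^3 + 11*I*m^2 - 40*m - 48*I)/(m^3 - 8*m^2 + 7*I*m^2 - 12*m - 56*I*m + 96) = (m + 4*I)/(m - 8)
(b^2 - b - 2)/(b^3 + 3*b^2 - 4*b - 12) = (b + 1)/(b^2 + 5*b + 6)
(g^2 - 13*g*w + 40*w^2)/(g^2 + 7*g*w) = (g^2 - 13*g*w + 40*w^2)/(g*(g + 7*w))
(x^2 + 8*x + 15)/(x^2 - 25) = (x + 3)/(x - 5)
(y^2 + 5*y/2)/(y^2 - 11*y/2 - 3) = y*(2*y + 5)/(2*y^2 - 11*y - 6)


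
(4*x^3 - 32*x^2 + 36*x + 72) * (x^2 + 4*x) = 4*x^5 - 16*x^4 - 92*x^3 + 216*x^2 + 288*x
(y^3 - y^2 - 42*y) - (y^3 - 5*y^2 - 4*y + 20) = 4*y^2 - 38*y - 20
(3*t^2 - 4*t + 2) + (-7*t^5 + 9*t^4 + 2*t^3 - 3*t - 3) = -7*t^5 + 9*t^4 + 2*t^3 + 3*t^2 - 7*t - 1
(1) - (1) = 0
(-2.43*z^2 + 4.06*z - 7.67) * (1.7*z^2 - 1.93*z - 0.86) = -4.131*z^4 + 11.5919*z^3 - 18.785*z^2 + 11.3115*z + 6.5962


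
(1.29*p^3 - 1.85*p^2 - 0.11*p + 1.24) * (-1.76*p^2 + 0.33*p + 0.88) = -2.2704*p^5 + 3.6817*p^4 + 0.7183*p^3 - 3.8467*p^2 + 0.3124*p + 1.0912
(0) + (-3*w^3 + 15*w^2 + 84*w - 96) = -3*w^3 + 15*w^2 + 84*w - 96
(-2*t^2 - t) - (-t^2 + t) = -t^2 - 2*t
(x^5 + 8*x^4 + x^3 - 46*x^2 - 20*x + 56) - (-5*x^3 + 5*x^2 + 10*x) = x^5 + 8*x^4 + 6*x^3 - 51*x^2 - 30*x + 56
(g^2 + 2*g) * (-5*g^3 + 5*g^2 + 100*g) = -5*g^5 - 5*g^4 + 110*g^3 + 200*g^2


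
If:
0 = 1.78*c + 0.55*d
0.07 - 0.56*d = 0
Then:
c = -0.04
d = 0.12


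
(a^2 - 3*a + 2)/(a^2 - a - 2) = (a - 1)/(a + 1)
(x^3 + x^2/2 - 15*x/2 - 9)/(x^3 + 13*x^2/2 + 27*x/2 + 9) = (x - 3)/(x + 3)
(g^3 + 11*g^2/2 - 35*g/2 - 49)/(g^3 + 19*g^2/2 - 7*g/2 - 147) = (g + 2)/(g + 6)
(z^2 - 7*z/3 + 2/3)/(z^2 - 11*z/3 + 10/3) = (3*z - 1)/(3*z - 5)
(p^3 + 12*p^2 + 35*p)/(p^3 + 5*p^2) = (p + 7)/p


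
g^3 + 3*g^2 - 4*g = g*(g - 1)*(g + 4)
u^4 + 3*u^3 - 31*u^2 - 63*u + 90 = (u - 5)*(u - 1)*(u + 3)*(u + 6)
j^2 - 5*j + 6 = (j - 3)*(j - 2)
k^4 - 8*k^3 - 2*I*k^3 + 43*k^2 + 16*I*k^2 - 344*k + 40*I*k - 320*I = (k - 8)*(k - 8*I)*(k + I)*(k + 5*I)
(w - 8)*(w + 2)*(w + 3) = w^3 - 3*w^2 - 34*w - 48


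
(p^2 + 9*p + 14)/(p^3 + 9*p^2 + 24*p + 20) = (p + 7)/(p^2 + 7*p + 10)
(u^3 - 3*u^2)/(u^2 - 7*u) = u*(u - 3)/(u - 7)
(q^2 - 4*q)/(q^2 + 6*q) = (q - 4)/(q + 6)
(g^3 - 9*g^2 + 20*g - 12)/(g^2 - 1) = (g^2 - 8*g + 12)/(g + 1)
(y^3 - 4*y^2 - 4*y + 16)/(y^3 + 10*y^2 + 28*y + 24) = (y^2 - 6*y + 8)/(y^2 + 8*y + 12)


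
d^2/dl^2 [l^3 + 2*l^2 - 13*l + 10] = 6*l + 4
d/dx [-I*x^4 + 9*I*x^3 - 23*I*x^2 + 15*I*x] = I*(-4*x^3 + 27*x^2 - 46*x + 15)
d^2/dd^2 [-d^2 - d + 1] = -2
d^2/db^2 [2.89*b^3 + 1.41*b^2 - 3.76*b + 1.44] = 17.34*b + 2.82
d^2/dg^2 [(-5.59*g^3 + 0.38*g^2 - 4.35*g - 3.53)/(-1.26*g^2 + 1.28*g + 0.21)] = (1.4210854715202e-14*g^5 - 1.4210854715202e-14*g^4 + 33.861932*g^3 + 42.037632*g^2 - 25.77393*g + 11.063104)/(2.000376*g^6 - 6.096384*g^5 + 5.192964*g^4 - 0.0650240000000002*g^3 - 0.865494*g^2 - 0.169344*g - 0.009261)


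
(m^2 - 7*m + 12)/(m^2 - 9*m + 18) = (m - 4)/(m - 6)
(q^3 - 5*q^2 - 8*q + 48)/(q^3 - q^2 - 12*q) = (q - 4)/q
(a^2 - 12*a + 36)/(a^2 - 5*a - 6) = (a - 6)/(a + 1)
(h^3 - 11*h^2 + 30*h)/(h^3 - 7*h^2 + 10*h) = (h - 6)/(h - 2)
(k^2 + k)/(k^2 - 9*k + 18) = k*(k + 1)/(k^2 - 9*k + 18)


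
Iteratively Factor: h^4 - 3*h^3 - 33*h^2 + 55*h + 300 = (h + 3)*(h^3 - 6*h^2 - 15*h + 100) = (h - 5)*(h + 3)*(h^2 - h - 20) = (h - 5)^2*(h + 3)*(h + 4)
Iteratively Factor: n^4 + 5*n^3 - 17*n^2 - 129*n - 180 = (n + 4)*(n^3 + n^2 - 21*n - 45) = (n - 5)*(n + 4)*(n^2 + 6*n + 9) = (n - 5)*(n + 3)*(n + 4)*(n + 3)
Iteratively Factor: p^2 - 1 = (p - 1)*(p + 1)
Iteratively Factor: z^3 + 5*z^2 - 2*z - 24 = (z + 3)*(z^2 + 2*z - 8) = (z + 3)*(z + 4)*(z - 2)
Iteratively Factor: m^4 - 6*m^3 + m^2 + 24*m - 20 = (m - 5)*(m^3 - m^2 - 4*m + 4) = (m - 5)*(m - 1)*(m^2 - 4) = (m - 5)*(m - 1)*(m + 2)*(m - 2)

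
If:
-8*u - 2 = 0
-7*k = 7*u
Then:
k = 1/4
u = -1/4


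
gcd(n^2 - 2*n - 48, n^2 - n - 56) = n - 8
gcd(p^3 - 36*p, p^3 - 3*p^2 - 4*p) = p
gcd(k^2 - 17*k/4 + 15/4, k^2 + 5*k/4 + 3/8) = 1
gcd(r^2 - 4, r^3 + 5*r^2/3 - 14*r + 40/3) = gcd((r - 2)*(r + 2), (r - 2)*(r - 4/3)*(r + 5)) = r - 2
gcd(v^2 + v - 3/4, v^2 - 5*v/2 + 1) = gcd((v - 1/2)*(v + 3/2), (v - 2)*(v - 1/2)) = v - 1/2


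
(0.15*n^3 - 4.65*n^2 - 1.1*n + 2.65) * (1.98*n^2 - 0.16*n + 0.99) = 0.297*n^5 - 9.231*n^4 - 1.2855*n^3 + 0.8195*n^2 - 1.513*n + 2.6235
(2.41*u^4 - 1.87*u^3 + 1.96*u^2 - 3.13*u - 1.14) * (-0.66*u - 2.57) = -1.5906*u^5 - 4.9595*u^4 + 3.5123*u^3 - 2.9714*u^2 + 8.7965*u + 2.9298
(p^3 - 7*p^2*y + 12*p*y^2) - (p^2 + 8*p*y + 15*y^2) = p^3 - 7*p^2*y - p^2 + 12*p*y^2 - 8*p*y - 15*y^2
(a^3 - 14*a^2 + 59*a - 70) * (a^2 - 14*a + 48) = a^5 - 28*a^4 + 303*a^3 - 1568*a^2 + 3812*a - 3360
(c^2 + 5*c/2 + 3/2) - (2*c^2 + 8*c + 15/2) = -c^2 - 11*c/2 - 6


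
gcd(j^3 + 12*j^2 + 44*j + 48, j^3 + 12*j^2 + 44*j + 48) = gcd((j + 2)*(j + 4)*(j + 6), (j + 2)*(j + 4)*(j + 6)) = j^3 + 12*j^2 + 44*j + 48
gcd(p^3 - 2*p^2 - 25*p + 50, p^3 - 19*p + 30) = p^2 + 3*p - 10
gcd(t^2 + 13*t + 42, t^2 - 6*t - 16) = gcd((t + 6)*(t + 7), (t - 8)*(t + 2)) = 1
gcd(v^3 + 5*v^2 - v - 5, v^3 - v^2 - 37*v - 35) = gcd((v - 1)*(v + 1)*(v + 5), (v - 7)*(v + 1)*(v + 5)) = v^2 + 6*v + 5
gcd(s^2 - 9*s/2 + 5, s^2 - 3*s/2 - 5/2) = s - 5/2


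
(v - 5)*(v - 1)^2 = v^3 - 7*v^2 + 11*v - 5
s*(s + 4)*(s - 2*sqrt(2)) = s^3 - 2*sqrt(2)*s^2 + 4*s^2 - 8*sqrt(2)*s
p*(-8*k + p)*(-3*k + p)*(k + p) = 24*k^3*p + 13*k^2*p^2 - 10*k*p^3 + p^4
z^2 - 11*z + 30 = (z - 6)*(z - 5)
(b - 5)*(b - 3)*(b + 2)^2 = b^4 - 4*b^3 - 13*b^2 + 28*b + 60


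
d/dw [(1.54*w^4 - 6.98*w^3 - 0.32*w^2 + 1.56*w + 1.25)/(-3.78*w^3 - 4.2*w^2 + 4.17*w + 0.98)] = (-5.8212*w^6 - 12.936*w^5 + 47.3718*w^4 - 40.3828*w^3 - 1.1286*w^2 + 9.8728*w - 3.6837)/(14.2884*w^6 + 31.752*w^5 - 13.8852*w^4 - 42.4368*w^3 + 9.1569*w^2 + 8.1732*w + 0.9604)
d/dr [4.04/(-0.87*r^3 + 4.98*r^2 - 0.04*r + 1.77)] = (10.5444*r^2 - 40.2384*r + 0.1616)/(0.87*r^3 - 4.98*r^2 + 0.04*r - 1.77)^2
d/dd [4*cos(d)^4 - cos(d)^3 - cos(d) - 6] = (-16*cos(d)^3 + 3*cos(d)^2 + 1)*sin(d)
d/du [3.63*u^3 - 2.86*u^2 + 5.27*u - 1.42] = 10.89*u^2 - 5.72*u + 5.27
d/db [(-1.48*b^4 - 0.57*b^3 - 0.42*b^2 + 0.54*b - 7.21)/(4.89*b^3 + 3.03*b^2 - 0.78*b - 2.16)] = (-7.2372*b^6 - 8.9688*b^5 + 3.7899*b^4 + 8.3952*b^3 + 108.1557*b^2 + 45.507*b - 6.7902)/(23.9121*b^6 + 29.6334*b^5 + 1.5525*b^4 - 25.8516*b^3 - 12.4812*b^2 + 3.3696*b + 4.6656)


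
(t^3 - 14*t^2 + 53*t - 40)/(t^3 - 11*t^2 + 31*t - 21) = (t^2 - 13*t + 40)/(t^2 - 10*t + 21)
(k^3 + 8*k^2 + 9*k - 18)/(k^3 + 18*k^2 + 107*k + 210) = (k^2 + 2*k - 3)/(k^2 + 12*k + 35)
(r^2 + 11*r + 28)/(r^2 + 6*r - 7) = (r + 4)/(r - 1)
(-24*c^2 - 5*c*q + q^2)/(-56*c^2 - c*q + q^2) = (3*c + q)/(7*c + q)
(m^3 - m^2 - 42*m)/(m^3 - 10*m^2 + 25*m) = (m^2 - m - 42)/(m^2 - 10*m + 25)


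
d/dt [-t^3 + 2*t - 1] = 2 - 3*t^2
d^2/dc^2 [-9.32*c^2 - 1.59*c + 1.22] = -18.6400000000000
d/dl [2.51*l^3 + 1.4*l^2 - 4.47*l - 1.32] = 7.53*l^2 + 2.8*l - 4.47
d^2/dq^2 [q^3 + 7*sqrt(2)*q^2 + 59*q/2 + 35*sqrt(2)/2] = 6*q + 14*sqrt(2)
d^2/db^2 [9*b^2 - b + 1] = 18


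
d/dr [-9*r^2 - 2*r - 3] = -18*r - 2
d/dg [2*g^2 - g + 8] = 4*g - 1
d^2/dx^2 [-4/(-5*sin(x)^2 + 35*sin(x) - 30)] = 4*(-4*sin(x)^3 + 17*sin(x)^2 - 2*sin(x) - 86)/(5*(sin(x) - 6)^3*(sin(x) - 1)^2)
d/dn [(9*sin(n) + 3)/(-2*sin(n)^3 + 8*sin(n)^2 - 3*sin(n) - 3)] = 6*(6*sin(n)^3 - 9*sin(n)^2 - 8*sin(n) - 3)*cos(n)/((sin(n) - 1)^2*(2*sin(n)^2 - 6*sin(n) - 3)^2)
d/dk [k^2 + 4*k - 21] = 2*k + 4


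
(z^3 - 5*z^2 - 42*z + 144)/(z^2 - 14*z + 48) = (z^2 + 3*z - 18)/(z - 6)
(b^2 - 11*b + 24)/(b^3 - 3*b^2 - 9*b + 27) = (b - 8)/(b^2 - 9)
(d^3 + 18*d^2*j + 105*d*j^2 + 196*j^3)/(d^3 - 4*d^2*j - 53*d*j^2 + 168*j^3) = (d^2 + 11*d*j + 28*j^2)/(d^2 - 11*d*j + 24*j^2)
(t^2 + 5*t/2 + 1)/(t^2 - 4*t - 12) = (t + 1/2)/(t - 6)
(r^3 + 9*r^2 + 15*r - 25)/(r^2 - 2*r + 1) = (r^2 + 10*r + 25)/(r - 1)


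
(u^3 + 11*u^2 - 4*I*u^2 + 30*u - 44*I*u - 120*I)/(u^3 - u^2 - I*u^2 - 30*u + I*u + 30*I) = (u^2 + u*(6 - 4*I) - 24*I)/(u^2 + u*(-6 - I) + 6*I)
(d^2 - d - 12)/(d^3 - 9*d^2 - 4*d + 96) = 1/(d - 8)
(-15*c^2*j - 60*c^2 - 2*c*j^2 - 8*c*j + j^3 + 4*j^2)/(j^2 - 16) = (-15*c^2 - 2*c*j + j^2)/(j - 4)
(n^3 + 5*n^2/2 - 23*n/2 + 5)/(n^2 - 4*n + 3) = (2*n^3 + 5*n^2 - 23*n + 10)/(2*(n^2 - 4*n + 3))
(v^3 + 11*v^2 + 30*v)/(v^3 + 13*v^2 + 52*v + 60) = v/(v + 2)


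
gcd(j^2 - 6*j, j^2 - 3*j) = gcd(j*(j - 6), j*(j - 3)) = j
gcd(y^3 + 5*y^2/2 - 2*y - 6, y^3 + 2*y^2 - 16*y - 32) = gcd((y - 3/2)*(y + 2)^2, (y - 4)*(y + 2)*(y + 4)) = y + 2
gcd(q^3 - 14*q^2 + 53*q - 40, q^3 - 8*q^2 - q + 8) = q^2 - 9*q + 8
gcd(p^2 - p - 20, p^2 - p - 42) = 1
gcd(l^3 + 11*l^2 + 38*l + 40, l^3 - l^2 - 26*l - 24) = l + 4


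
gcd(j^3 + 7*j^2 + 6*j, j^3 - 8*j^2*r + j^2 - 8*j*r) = j^2 + j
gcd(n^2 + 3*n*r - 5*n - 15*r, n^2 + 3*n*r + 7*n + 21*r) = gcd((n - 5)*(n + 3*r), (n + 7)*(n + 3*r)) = n + 3*r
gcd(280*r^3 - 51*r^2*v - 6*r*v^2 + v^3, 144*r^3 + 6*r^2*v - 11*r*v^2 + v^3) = 8*r - v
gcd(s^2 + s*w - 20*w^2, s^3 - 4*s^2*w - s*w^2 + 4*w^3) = s - 4*w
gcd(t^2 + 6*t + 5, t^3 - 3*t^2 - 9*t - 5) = t + 1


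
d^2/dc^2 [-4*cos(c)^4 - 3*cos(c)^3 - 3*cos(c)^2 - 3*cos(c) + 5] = 21*cos(c)/4 + 16*cos(2*c)^2 + 14*cos(2*c) + 27*cos(3*c)/4 - 8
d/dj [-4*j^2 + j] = 1 - 8*j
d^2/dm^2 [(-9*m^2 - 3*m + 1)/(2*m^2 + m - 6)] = 2*(6*m^3 - 312*m^2 - 102*m - 329)/(8*m^6 + 12*m^5 - 66*m^4 - 71*m^3 + 198*m^2 + 108*m - 216)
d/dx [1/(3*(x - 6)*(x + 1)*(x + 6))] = (-(x - 6)*(x + 1) - (x - 6)*(x + 6) - (x + 1)*(x + 6))/(3*(x - 6)^2*(x + 1)^2*(x + 6)^2)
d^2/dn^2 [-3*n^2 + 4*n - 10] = -6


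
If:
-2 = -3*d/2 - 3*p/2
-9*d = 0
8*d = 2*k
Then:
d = 0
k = 0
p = 4/3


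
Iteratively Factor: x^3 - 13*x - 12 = (x + 3)*(x^2 - 3*x - 4) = (x + 1)*(x + 3)*(x - 4)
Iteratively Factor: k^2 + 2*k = (k + 2)*(k)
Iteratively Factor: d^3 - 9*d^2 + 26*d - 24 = (d - 3)*(d^2 - 6*d + 8) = (d - 3)*(d - 2)*(d - 4)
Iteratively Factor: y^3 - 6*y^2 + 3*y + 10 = (y - 5)*(y^2 - y - 2) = (y - 5)*(y - 2)*(y + 1)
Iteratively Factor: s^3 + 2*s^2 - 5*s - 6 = (s + 1)*(s^2 + s - 6) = (s + 1)*(s + 3)*(s - 2)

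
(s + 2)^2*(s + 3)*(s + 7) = s^4 + 14*s^3 + 65*s^2 + 124*s + 84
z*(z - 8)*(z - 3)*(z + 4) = z^4 - 7*z^3 - 20*z^2 + 96*z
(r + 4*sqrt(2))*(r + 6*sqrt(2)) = r^2 + 10*sqrt(2)*r + 48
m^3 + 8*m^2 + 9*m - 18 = (m - 1)*(m + 3)*(m + 6)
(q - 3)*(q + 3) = q^2 - 9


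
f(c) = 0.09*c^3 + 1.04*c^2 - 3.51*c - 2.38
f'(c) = 0.27*c^2 + 2.08*c - 3.51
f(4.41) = 10.09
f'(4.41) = 10.91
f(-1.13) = 2.78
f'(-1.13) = -5.52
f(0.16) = -2.91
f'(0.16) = -3.17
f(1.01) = -4.77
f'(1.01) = -1.13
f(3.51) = 2.00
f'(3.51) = 7.12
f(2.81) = -2.03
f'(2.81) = 4.47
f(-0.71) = 0.60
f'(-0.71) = -4.85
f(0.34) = -3.45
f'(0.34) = -2.77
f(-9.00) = 47.84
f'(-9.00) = -0.36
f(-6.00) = 36.68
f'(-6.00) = -6.27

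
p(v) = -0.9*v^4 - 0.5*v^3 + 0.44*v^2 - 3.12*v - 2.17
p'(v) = -3.6*v^3 - 1.5*v^2 + 0.88*v - 3.12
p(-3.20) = -65.67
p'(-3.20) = 96.67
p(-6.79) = -1717.21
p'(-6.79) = 1048.72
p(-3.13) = -59.14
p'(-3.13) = 89.82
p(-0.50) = -0.49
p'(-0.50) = -3.48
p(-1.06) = 1.09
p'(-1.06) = -1.45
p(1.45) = -11.27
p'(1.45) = -15.97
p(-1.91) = -3.10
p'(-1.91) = 14.81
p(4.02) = -275.13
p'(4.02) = -257.70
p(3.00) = -93.97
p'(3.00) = -111.18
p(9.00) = -6264.01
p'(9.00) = -2741.10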